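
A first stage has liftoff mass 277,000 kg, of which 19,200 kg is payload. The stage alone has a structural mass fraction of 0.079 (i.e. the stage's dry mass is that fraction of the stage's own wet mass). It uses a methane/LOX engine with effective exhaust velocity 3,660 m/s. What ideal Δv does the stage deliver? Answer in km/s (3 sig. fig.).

Δv ≈ 7.12 km/s

Stage wet mass = m₀ − payload = 277,000 − 19,200 = 257,800 kg.
Stage dry mass = ε × stage wet mass = 0.079 × 257,800 = 20,366.2 kg.
Burnout mass m_f = stage dry + payload = 20,366.2 + 19,200 = 39,566.2 kg.
Δv = v_e · ln(277,000/39,566.2) = 3660.0 × ln(7.001) = 3660.0 × 1.9460 ≈ 7123 m/s.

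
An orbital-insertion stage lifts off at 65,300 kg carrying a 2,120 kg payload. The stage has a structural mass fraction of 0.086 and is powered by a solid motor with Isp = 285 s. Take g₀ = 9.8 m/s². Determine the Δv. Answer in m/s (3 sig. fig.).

Stage wet mass = m₀ − payload = 65,300 − 2,120 = 63,180 kg.
Stage dry mass = ε × stage wet mass = 0.086 × 63,180 = 5,433.48 kg.
Burnout mass m_f = stage dry + payload = 5,433.48 + 2,120 = 7,553.48 kg.
v_e = Isp · g₀ = 285 × 9.8 = 2793.0 m/s.
Rocket equation: Δv = v_e · ln(65,300/7,553.48) = 2793.0 × ln(8.645) = 2793.0 × 2.1570 ≈ 6024 m/s.

Δv ≈ 6020 m/s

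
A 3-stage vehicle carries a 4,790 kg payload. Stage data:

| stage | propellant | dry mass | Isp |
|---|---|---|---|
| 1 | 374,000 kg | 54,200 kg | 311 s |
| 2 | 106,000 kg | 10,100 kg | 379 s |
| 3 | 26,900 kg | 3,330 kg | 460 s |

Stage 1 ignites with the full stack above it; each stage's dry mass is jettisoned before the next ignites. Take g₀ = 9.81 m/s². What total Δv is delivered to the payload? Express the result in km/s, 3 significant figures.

Ignition mass of stage 1 = 374,000+54,200 + 106,000+10,100 + 26,900+3,330 + 4,790 = 579,320 kg.
Stage 1: m₀ = 579,320 kg, m_f = 579,320 − 374,000 = 205,320 kg; Δv = 311×9.81×ln(2.822) = 3050.9×1.0373 ≈ 3165 m/s.
Stage 2: m₀ = 151,120 kg, m_f = 151,120 − 106,000 = 45,120 kg; Δv = 379×9.81×ln(3.349) = 3718.0×1.2087 ≈ 4494 m/s.
Stage 3: m₀ = 35,020 kg, m_f = 35,020 − 26,900 = 8,120 kg; Δv = 460×9.81×ln(4.313) = 4512.6×1.4616 ≈ 6596 m/s.
Total Δv = 3165 + 4494 + 6596 = 14255 m/s.

Δv ≈ 14.3 km/s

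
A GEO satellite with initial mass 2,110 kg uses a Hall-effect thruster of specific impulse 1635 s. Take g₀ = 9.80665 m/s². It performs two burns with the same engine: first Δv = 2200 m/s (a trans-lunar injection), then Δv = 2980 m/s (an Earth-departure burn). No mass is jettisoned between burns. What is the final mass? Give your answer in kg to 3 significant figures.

final mass ≈ 1530 kg

v_e = Isp · g₀ = 1635 × 9.80665 = 16033.9 m/s.
After the first burn: m = 2110 × exp(−2200/16033.9) = 2110 × 0.87179 = 1,839.48 kg.
After the second burn: m = 1,839.48 × exp(−2980/16033.9) = 1,839.48 × 0.83039 = 1,527.49 kg.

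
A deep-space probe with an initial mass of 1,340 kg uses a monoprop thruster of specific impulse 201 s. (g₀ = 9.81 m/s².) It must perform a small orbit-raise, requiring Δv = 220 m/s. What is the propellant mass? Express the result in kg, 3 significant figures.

v_e = Isp · g₀ = 201 × 9.81 = 1971.8 m/s.
Rocket equation: m₀/m_f = exp(Δv / v_e) = exp(220 / 1971.8) = exp(0.1116) = 1.1180.
m_f = 1,340 / 1.1180 = 1,198.57 kg, so propellant = m₀ − m_f = 1,340 − 1,198.57 = 141.43 kg.

propellant mass ≈ 141 kg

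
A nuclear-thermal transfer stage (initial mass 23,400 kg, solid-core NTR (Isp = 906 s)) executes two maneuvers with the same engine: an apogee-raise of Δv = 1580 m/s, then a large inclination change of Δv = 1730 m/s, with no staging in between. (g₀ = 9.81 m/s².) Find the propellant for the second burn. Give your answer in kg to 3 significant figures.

v_e = Isp · g₀ = 906 × 9.81 = 8887.9 m/s.
After the first burn: m = 23400 × exp(−1580/8887.9) = 23400 × 0.83713 = 19,588.8 kg.
After the second burn: m = 19,588.8 × exp(−1730/8887.9) = 19,588.8 × 0.82312 = 16,123.9 kg.
Second-burn propellant = 19,588.8 − 16,123.9 = 3,464.9 kg.

propellant for the second burn ≈ 3460 kg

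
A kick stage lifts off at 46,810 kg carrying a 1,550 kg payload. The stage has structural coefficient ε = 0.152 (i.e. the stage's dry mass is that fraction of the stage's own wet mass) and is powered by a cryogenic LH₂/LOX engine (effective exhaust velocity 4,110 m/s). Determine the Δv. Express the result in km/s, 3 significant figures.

Stage wet mass = m₀ − payload = 46,810 − 1,550 = 45,260 kg.
Stage dry mass = ε × stage wet mass = 0.152 × 45,260 = 6,879.52 kg.
Burnout mass m_f = stage dry + payload = 6,879.52 + 1,550 = 8,429.52 kg.
From the ideal rocket equation, Δv = v_e · ln(46,810/8,429.52) = 4110.0 × ln(5.553) = 4110.0 × 1.7144 ≈ 7046 m/s.

Δv ≈ 7.05 km/s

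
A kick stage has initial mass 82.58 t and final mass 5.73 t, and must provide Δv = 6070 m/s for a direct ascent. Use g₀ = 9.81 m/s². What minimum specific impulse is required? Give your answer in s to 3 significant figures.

ln(m₀/m_f) = ln(82580/5730) = ln(14.41) = 2.6681.
v_e = Δv / ln(m₀/m_f) = 6070 / 2.6681 = 2275.1 m/s.
Isp = v_e / g₀ = 2275.1 / 9.81 = 231.9 s.

Isp ≈ 232 s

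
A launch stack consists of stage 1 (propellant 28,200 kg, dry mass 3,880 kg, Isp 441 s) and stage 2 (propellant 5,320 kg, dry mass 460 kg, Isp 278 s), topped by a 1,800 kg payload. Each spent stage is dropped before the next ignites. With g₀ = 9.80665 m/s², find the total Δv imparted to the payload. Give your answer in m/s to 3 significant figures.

Ignition mass of stage 1 = 28,200+3,880 + 5,320+460 + 1,800 = 39,660 kg.
Stage 1: m₀ = 39,660 kg, m_f = 39,660 − 28,200 = 11,460 kg; Δv = 441×9.80665×ln(3.461) = 4324.7×1.2415 ≈ 5369 m/s.
Stage 2: m₀ = 7,580 kg, m_f = 7,580 − 5,320 = 2,260 kg; Δv = 278×9.80665×ln(3.354) = 2726.2×1.2101 ≈ 3299 m/s.
Total Δv = 5369 + 3299 = 8668 m/s.

Δv ≈ 8670 m/s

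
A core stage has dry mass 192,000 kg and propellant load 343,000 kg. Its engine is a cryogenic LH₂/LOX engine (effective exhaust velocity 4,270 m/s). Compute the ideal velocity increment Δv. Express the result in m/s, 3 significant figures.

m₀ = m_dry + m_prop = 192,000 + 343,000 = 535,000 kg.
By the Tsiolkovsky rocket equation, Δv = v_e · ln(m₀/m_f) = 4270.0 × ln(2.786) = 4270.0 × 1.0248 ≈ 4375.8 m/s.

Δv ≈ 4380 m/s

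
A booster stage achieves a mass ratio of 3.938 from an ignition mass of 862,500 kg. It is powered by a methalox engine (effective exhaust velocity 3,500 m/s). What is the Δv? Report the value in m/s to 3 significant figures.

Δv = v_e · ln(3.938) = 3500.0 × 1.3707 ≈ 4797.4 m/s.

Δv ≈ 4800 m/s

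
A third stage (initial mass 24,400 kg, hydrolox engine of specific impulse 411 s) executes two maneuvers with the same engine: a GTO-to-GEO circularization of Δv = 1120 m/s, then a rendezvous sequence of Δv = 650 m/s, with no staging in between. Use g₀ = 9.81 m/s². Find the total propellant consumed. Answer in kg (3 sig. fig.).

total propellant consumed ≈ 8670 kg

v_e = Isp · g₀ = 411 × 9.81 = 4031.9 m/s.
After the first burn: m = 24400 × exp(−1120/4031.9) = 24400 × 0.75746 = 18,482 kg.
After the second burn: m = 18,482 × exp(−650/4031.9) = 18,482 × 0.85111 = 15,730.2 kg.
Total propellant = m₀ − m_final = 24400 − 15,730.2 = 8,669.8 kg.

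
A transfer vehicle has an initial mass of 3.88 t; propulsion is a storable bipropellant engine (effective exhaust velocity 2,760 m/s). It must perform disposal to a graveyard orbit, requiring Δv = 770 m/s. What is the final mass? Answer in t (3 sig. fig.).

From the ideal rocket equation, m₀/m_f = exp(Δv / v_e) = exp(770 / 2760.0) = exp(0.2790) = 1.3218.
m_f = m₀ / 1.3218 = 3.88 / 1.3218 = 2.93539 t.

final mass ≈ 2.94 t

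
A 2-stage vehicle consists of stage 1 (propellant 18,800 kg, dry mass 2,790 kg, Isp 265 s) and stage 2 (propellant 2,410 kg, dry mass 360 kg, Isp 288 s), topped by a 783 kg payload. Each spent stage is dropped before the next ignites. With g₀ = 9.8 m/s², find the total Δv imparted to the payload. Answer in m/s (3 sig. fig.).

Δv ≈ 6780 m/s

Ignition mass of stage 1 = 18,800+2,790 + 2,410+360 + 783 = 25,143 kg.
Stage 1: m₀ = 25,143 kg, m_f = 25,143 − 18,800 = 6,343 kg; Δv = 265×9.8×ln(3.964) = 2597.0×1.3772 ≈ 3577 m/s.
Stage 2: m₀ = 3,553 kg, m_f = 3,553 − 2,410 = 1,143 kg; Δv = 288×9.8×ln(3.108) = 2822.4×1.1341 ≈ 3201 m/s.
Total Δv = 3577 + 3201 = 6778 m/s.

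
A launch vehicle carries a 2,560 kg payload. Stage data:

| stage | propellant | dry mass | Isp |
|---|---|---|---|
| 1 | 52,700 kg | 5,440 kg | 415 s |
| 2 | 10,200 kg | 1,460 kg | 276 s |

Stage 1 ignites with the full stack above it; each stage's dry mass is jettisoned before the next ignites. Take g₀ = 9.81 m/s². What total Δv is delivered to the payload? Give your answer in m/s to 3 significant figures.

Δv ≈ 8730 m/s

Ignition mass of stage 1 = 52,700+5,440 + 10,200+1,460 + 2,560 = 72,360 kg.
Stage 1: m₀ = 72,360 kg, m_f = 72,360 − 52,700 = 19,660 kg; Δv = 415×9.81×ln(3.681) = 4071.2×1.3031 ≈ 5305 m/s.
Stage 2: m₀ = 14,220 kg, m_f = 14,220 − 10,200 = 4,020 kg; Δv = 276×9.81×ln(3.537) = 2707.6×1.2634 ≈ 3421 m/s.
Total Δv = 5305 + 3421 = 8726 m/s.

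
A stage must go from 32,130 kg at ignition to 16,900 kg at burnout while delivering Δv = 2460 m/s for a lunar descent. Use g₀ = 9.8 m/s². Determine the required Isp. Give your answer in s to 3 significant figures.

ln(m₀/m_f) = ln(32130/16900) = ln(1.901) = 0.6425.
By the Tsiolkovsky rocket equation, v_e = Δv / ln(m₀/m_f) = 2460 / 0.6425 = 3828.9 m/s.
Isp = v_e / g₀ = 3828.9 / 9.8 = 390.7 s.

Isp ≈ 391 s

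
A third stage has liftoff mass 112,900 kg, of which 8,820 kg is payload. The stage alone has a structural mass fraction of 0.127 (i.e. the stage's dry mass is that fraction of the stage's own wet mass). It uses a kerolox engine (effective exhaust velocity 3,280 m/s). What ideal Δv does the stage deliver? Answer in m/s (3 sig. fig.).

Stage wet mass = m₀ − payload = 112,900 − 8,820 = 104,080 kg.
Stage dry mass = ε × stage wet mass = 0.127 × 104,080 = 13,218.2 kg.
Burnout mass m_f = stage dry + payload = 13,218.2 + 8,820 = 22,038.2 kg.
Rocket equation: Δv = v_e · ln(112,900/22,038.2) = 3280.0 × ln(5.123) = 3280.0 × 1.6337 ≈ 5359 m/s.

Δv ≈ 5360 m/s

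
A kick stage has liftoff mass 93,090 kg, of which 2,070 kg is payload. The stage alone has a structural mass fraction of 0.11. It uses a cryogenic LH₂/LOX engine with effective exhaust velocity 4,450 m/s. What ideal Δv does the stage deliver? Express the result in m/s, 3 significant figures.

Stage wet mass = m₀ − payload = 93,090 − 2,070 = 91,020 kg.
Stage dry mass = ε × stage wet mass = 0.11 × 91,020 = 10,012.2 kg.
Burnout mass m_f = stage dry + payload = 10,012.2 + 2,070 = 12,082.2 kg.
From the ideal rocket equation, Δv = v_e · ln(93,090/12,082.2) = 4450.0 × ln(7.705) = 4450.0 × 2.0418 ≈ 9086 m/s.

Δv ≈ 9090 m/s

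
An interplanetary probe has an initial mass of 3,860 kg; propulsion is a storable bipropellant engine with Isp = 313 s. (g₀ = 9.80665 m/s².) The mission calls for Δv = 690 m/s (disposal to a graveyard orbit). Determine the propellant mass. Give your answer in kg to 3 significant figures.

v_e = Isp · g₀ = 313 × 9.80665 = 3069.5 m/s.
m₀/m_f = exp(Δv / v_e) = exp(690 / 3069.5) = exp(0.2248) = 1.2521.
m_f = 3,860 / 1.2521 = 3,082.82 kg, so propellant = m₀ − m_f = 3,860 − 3,082.82 = 777.18 kg.

propellant mass ≈ 777 kg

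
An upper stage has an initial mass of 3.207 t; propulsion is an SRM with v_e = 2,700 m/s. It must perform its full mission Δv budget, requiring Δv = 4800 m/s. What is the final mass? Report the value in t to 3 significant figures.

m₀/m_f = exp(Δv / v_e) = exp(4800 / 2700.0) = exp(1.7778) = 5.9167.
m_f = m₀ / 5.9167 = 3.207 / 5.9167 = 0.542025 t.

final mass ≈ 0.542 t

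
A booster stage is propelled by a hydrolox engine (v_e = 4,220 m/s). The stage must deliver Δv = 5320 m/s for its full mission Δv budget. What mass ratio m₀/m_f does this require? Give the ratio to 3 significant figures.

Rocket equation: m₀/m_f = exp(Δv / v_e) = exp(5320 / 4220.0) = exp(1.2607) = 3.5278.

mass ratio ≈ 3.53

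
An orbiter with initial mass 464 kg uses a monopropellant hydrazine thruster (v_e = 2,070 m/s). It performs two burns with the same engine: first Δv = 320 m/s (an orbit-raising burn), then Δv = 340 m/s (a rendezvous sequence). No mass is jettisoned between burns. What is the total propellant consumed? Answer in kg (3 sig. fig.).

After the first burn: m = 464 × exp(−320/2070.0) = 464 × 0.85677 = 397.541 kg.
After the second burn: m = 397.541 × exp(−340/2070.0) = 397.541 × 0.84853 = 337.325 kg.
Total propellant = m₀ − m_final = 464 − 337.325 = 126.675 kg.

total propellant consumed ≈ 127 kg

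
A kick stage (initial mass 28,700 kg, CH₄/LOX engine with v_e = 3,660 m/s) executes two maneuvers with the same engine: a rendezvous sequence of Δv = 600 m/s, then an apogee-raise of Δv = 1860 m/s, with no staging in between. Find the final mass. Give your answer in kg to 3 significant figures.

After the first burn: m = 28700 × exp(−600/3660.0) = 28700 × 0.84880 = 24,360.6 kg.
After the second burn: m = 24,360.6 × exp(−1860/3660.0) = 24,360.6 × 0.60158 = 14,654.8 kg.

final mass ≈ 14700 kg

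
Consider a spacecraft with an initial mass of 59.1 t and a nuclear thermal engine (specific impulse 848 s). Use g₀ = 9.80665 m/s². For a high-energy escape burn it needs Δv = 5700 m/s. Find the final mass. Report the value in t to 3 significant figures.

v_e = Isp · g₀ = 848 × 9.80665 = 8316.0 m/s.
m₀/m_f = exp(Δv / v_e) = exp(5700 / 8316.0) = exp(0.6854) = 1.9846.
m_f = m₀ / 1.9846 = 59.1 / 1.9846 = 29.7793 t.

final mass ≈ 29.8 t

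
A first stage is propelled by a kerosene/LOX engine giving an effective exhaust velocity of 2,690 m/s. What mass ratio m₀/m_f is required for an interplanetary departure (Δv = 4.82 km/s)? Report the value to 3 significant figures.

mass ratio ≈ 6.00

m₀/m_f = exp(Δv / v_e) = exp(4820 / 2690.0) = exp(1.7918) = 6.0004.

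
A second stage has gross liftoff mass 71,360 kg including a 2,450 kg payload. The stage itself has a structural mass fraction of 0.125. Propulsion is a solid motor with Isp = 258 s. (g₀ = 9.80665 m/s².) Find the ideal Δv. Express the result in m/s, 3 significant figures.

Stage wet mass = m₀ − payload = 71,360 − 2,450 = 68,910 kg.
Stage dry mass = ε × stage wet mass = 0.125 × 68,910 = 8,613.75 kg.
Burnout mass m_f = stage dry + payload = 8,613.75 + 2,450 = 11,063.75 kg.
v_e = Isp · g₀ = 258 × 9.80665 = 2530.1 m/s.
Rocket equation: Δv = v_e · ln(71,360/11,063.75) = 2530.1 × ln(6.45) = 2530.1 × 1.8641 ≈ 4716 m/s.

Δv ≈ 4720 m/s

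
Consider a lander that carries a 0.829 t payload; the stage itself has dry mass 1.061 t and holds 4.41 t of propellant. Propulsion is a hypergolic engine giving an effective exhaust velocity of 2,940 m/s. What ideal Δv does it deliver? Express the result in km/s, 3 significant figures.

m₀ = payload + dry + propellant = 0.829 + 1.061 + 4.41 = 6.3 t.
m_f = payload + dry = 0.829 + 1.061 = 1.89 t.
Δv = v_e · ln(m₀/m_f) = 2940.0 × ln(3.333) = 2940.0 × 1.2040 ≈ 3539.7 m/s.

Δv ≈ 3.54 km/s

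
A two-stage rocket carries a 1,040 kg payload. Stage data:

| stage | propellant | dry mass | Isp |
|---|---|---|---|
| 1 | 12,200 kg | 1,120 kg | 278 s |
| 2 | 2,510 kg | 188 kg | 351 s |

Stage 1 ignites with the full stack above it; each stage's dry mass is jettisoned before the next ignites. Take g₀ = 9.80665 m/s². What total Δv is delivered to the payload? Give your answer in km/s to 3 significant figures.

Ignition mass of stage 1 = 12,200+1,120 + 2,510+188 + 1,040 = 17,058 kg.
Stage 1: m₀ = 17,058 kg, m_f = 17,058 − 12,200 = 4,858 kg; Δv = 278×9.80665×ln(3.511) = 2726.2×1.2560 ≈ 3424 m/s.
Stage 2: m₀ = 3,738 kg, m_f = 3,738 − 2,510 = 1,228 kg; Δv = 351×9.80665×ln(3.044) = 3442.1×1.1132 ≈ 3832 m/s.
Total Δv = 3424 + 3832 = 7256 m/s.

Δv ≈ 7.26 km/s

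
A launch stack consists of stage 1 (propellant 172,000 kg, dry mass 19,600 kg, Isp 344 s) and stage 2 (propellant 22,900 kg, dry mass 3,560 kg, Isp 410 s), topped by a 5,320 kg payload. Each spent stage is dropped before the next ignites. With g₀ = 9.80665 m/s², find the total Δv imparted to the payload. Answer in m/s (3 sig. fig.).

Ignition mass of stage 1 = 172,000+19,600 + 22,900+3,560 + 5,320 = 223,380 kg.
Stage 1: m₀ = 223,380 kg, m_f = 223,380 − 172,000 = 51,380 kg; Δv = 344×9.80665×ln(4.348) = 3373.5×1.4696 ≈ 4958 m/s.
Stage 2: m₀ = 31,780 kg, m_f = 31,780 − 22,900 = 8,880 kg; Δv = 410×9.80665×ln(3.579) = 4020.7×1.2750 ≈ 5127 m/s.
Total Δv = 4958 + 5127 = 10085 m/s.

Δv ≈ 10100 m/s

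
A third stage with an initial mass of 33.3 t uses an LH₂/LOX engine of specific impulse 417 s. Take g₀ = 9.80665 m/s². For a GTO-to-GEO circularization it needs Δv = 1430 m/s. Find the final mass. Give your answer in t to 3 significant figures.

v_e = Isp · g₀ = 417 × 9.80665 = 4089.4 m/s.
From the ideal rocket equation, m₀/m_f = exp(Δv / v_e) = exp(1430 / 4089.4) = exp(0.3497) = 1.4186.
m_f = m₀ / 1.4186 = 33.3 / 1.4186 = 23.4738 t.

final mass ≈ 23.5 t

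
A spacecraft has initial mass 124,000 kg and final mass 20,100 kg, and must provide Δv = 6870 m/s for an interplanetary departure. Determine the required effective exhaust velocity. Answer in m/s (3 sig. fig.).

ln(m₀/m_f) = ln(124000/20100) = ln(6.169) = 1.8196.
Rocket equation: v_e = Δv / ln(m₀/m_f) = 6870 / 1.8196 = 3775.6 m/s.

v_e ≈ 3780 m/s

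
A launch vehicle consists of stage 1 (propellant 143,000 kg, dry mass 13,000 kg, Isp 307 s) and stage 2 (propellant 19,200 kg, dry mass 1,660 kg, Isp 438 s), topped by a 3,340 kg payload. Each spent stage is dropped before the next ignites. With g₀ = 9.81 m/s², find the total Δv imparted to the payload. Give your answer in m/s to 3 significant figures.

Ignition mass of stage 1 = 143,000+13,000 + 19,200+1,660 + 3,340 = 180,200 kg.
Stage 1: m₀ = 180,200 kg, m_f = 180,200 − 143,000 = 37,200 kg; Δv = 307×9.81×ln(4.844) = 3011.7×1.5778 ≈ 4752 m/s.
Stage 2: m₀ = 24,200 kg, m_f = 24,200 − 19,200 = 5,000 kg; Δv = 438×9.81×ln(4.84) = 4296.8×1.5769 ≈ 6776 m/s.
Total Δv = 4752 + 6776 = 11528 m/s.

Δv ≈ 11500 m/s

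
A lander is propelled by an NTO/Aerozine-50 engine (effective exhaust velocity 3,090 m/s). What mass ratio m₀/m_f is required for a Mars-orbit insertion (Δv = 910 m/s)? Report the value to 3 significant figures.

mass ratio ≈ 1.34

m₀/m_f = exp(Δv / v_e) = exp(910 / 3090.0) = exp(0.2945) = 1.3425.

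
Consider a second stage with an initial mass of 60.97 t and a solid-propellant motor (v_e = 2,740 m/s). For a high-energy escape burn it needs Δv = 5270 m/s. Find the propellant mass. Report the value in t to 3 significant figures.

Using Δv = v_e ln(m₀/m_f): m₀/m_f = exp(Δv / v_e) = exp(5270 / 2740.0) = exp(1.9234) = 6.8439.
m_f = 60.97 / 6.8439 = 8.90866 t, so propellant = m₀ − m_f = 60.97 − 8.90866 = 52.06134 t.

propellant mass ≈ 52.1 t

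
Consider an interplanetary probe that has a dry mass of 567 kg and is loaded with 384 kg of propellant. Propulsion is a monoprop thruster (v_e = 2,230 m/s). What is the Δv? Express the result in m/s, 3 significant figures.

Δv ≈ 1150 m/s

m₀ = m_dry + m_prop = 567 + 384 = 951 kg.
Rocket equation: Δv = v_e · ln(m₀/m_f) = 2230.0 × ln(1.677) = 2230.0 × 0.5172 ≈ 1153.3 m/s.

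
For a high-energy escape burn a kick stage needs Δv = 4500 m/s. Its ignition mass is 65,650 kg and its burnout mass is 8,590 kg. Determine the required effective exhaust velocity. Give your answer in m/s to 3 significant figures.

ln(m₀/m_f) = ln(65650/8590) = ln(7.643) = 2.0337.
By the Tsiolkovsky rocket equation, v_e = Δv / ln(m₀/m_f) = 4500 / 2.0337 = 2212.7 m/s.

v_e ≈ 2210 m/s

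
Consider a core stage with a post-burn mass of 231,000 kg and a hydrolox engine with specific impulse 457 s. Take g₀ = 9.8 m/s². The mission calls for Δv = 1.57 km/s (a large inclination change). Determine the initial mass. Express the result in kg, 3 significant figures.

initial mass ≈ 328000 kg

v_e = Isp · g₀ = 457 × 9.8 = 4478.6 m/s.
By the Tsiolkovsky rocket equation, m₀/m_f = exp(Δv / v_e) = exp(1570 / 4478.6) = exp(0.3506) = 1.4199.
m₀ = m_f × 1.4199 = 231,000 × 1.4199 = 327,997 kg.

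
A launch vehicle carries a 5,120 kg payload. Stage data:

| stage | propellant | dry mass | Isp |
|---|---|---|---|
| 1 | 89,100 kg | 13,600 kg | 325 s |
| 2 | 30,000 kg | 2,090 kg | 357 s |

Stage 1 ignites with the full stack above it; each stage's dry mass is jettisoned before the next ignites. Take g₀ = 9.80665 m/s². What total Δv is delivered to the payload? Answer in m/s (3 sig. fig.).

Ignition mass of stage 1 = 89,100+13,600 + 30,000+2,090 + 5,120 = 139,910 kg.
Stage 1: m₀ = 139,910 kg, m_f = 139,910 − 89,100 = 50,810 kg; Δv = 325×9.80665×ln(2.754) = 3187.2×1.0129 ≈ 3228 m/s.
Stage 2: m₀ = 37,210 kg, m_f = 37,210 − 30,000 = 7,210 kg; Δv = 357×9.80665×ln(5.161) = 3501.0×1.6411 ≈ 5745 m/s.
Total Δv = 3228 + 5745 = 8973 m/s.

Δv ≈ 8970 m/s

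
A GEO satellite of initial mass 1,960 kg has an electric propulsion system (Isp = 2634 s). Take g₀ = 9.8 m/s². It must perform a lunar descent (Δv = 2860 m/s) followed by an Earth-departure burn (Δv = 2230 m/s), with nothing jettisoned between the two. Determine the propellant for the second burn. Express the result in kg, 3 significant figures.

v_e = Isp · g₀ = 2634 × 9.8 = 25813.2 m/s.
After the first burn: m = 1960 × exp(−2860/25813.2) = 1960 × 0.89512 = 1,754.44 kg.
After the second burn: m = 1,754.44 × exp(−2230/25813.2) = 1,754.44 × 0.91724 = 1,609.24 kg.
Second-burn propellant = 1,754.44 − 1,609.24 = 145.2 kg.

propellant for the second burn ≈ 145 kg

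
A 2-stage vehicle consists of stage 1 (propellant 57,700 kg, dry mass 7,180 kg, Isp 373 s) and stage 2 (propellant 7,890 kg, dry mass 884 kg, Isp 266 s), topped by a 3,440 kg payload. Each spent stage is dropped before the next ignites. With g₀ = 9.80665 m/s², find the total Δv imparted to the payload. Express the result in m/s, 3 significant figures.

Ignition mass of stage 1 = 57,700+7,180 + 7,890+884 + 3,440 = 77,094 kg.
Stage 1: m₀ = 77,094 kg, m_f = 77,094 − 57,700 = 19,394 kg; Δv = 373×9.80665×ln(3.975) = 3657.9×1.3801 ≈ 5048 m/s.
Stage 2: m₀ = 12,214 kg, m_f = 12,214 − 7,890 = 4,324 kg; Δv = 266×9.80665×ln(2.825) = 2608.6×1.0384 ≈ 2709 m/s.
Total Δv = 5048 + 2709 = 7757 m/s.

Δv ≈ 7760 m/s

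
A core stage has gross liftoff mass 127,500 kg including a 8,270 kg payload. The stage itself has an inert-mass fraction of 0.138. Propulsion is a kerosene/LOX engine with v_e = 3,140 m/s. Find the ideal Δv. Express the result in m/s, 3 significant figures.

Δv ≈ 5150 m/s

Stage wet mass = m₀ − payload = 127,500 − 8,270 = 119,230 kg.
Stage dry mass = ε × stage wet mass = 0.138 × 119,230 = 16,453.7 kg.
Burnout mass m_f = stage dry + payload = 16,453.7 + 8,270 = 24,723.7 kg.
By the Tsiolkovsky rocket equation, Δv = v_e · ln(127,500/24,723.7) = 3140.0 × ln(5.157) = 3140.0 × 1.6404 ≈ 5151 m/s.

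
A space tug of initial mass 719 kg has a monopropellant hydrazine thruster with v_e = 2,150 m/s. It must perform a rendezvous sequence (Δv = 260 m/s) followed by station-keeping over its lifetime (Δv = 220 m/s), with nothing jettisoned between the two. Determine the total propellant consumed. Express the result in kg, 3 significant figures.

total propellant consumed ≈ 144 kg

After the first burn: m = 719 × exp(−260/2150.0) = 719 × 0.88610 = 637.106 kg.
After the second burn: m = 637.106 × exp(−220/2150.0) = 637.106 × 0.90274 = 575.141 kg.
Total propellant = m₀ − m_final = 719 − 575.141 = 143.859 kg.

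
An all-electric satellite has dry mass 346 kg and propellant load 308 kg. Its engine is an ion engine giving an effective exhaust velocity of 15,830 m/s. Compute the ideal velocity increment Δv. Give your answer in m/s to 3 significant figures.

m₀ = m_dry + m_prop = 346 + 308 = 654 kg.
Δv = v_e · ln(m₀/m_f) = 15830.0 × ln(1.89) = 15830.0 × 0.6367 ≈ 10078.5 m/s.

Δv ≈ 10100 m/s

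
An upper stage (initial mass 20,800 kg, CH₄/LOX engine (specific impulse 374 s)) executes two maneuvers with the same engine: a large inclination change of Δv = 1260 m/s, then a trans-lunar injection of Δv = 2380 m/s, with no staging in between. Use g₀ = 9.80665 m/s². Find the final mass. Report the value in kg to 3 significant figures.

final mass ≈ 7710 kg

v_e = Isp · g₀ = 374 × 9.80665 = 3667.7 m/s.
After the first burn: m = 20800 × exp(−1260/3667.7) = 20800 × 0.70925 = 14,752.4 kg.
After the second burn: m = 14,752.4 × exp(−2380/3667.7) = 14,752.4 × 0.52261 = 7,709.75 kg.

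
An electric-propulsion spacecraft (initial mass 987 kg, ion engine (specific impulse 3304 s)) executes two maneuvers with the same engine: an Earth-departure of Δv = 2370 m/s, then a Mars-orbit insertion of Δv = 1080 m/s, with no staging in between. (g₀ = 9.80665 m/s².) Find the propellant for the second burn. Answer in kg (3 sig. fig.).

propellant for the second burn ≈ 30.1 kg

v_e = Isp · g₀ = 3304 × 9.80665 = 32401.2 m/s.
After the first burn: m = 987 × exp(−2370/32401.2) = 987 × 0.92947 = 917.387 kg.
After the second burn: m = 917.387 × exp(−1080/32401.2) = 917.387 × 0.96722 = 887.315 kg.
Second-burn propellant = 917.387 − 887.315 = 30.072 kg.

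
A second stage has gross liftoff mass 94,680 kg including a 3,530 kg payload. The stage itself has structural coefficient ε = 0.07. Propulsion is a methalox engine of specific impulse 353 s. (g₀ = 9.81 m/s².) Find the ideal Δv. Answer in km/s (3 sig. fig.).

Stage wet mass = m₀ − payload = 94,680 − 3,530 = 91,150 kg.
Stage dry mass = ε × stage wet mass = 0.07 × 91,150 = 6,380.5 kg.
Burnout mass m_f = stage dry + payload = 6,380.5 + 3,530 = 9,910.5 kg.
v_e = Isp · g₀ = 353 × 9.81 = 3462.9 m/s.
Δv = v_e · ln(94,680/9,910.5) = 3462.9 × ln(9.554) = 3462.9 × 2.2569 ≈ 7816 m/s.

Δv ≈ 7.82 km/s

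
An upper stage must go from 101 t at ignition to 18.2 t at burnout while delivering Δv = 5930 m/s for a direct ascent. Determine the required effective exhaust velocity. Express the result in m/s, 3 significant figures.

ln(m₀/m_f) = ln(101000/18200) = ln(5.549) = 1.7137.
v_e = Δv / ln(m₀/m_f) = 5930 / 1.7137 = 3460.4 m/s.

v_e ≈ 3460 m/s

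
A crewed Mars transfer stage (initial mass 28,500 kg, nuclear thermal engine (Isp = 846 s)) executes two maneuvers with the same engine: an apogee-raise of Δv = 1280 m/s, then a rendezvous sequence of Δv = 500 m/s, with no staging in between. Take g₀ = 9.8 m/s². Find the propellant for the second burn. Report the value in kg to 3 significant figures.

v_e = Isp · g₀ = 846 × 9.8 = 8290.8 m/s.
After the first burn: m = 28500 × exp(−1280/8290.8) = 28500 × 0.85694 = 24,422.8 kg.
After the second burn: m = 24,422.8 × exp(−500/8290.8) = 24,422.8 × 0.94147 = 22,993.3 kg.
Second-burn propellant = 24,422.8 − 22,993.3 = 1,429.5 kg.

propellant for the second burn ≈ 1430 kg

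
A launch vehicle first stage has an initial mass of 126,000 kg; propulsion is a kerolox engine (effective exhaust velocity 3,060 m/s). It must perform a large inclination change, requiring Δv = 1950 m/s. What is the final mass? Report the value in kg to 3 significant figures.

final mass ≈ 66600 kg

m₀/m_f = exp(Δv / v_e) = exp(1950 / 3060.0) = exp(0.6373) = 1.8913.
m_f = m₀ / 1.8913 = 126,000 / 1.8913 = 66,620.8 kg.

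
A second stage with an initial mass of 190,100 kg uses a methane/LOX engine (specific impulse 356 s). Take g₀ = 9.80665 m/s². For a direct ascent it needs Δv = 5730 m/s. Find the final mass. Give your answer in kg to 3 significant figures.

v_e = Isp · g₀ = 356 × 9.80665 = 3491.2 m/s.
m₀/m_f = exp(Δv / v_e) = exp(5730 / 3491.2) = exp(1.6413) = 5.1618.
m_f = m₀ / 5.1618 = 190,100 / 5.1618 = 36,828.2 kg.

final mass ≈ 36800 kg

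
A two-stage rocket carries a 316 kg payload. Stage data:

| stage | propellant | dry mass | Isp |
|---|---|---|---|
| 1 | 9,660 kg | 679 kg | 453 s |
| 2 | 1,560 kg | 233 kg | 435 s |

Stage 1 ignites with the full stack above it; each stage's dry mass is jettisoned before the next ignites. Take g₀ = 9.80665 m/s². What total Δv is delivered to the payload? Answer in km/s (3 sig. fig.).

Ignition mass of stage 1 = 9,660+679 + 1,560+233 + 316 = 12,448 kg.
Stage 1: m₀ = 12,448 kg, m_f = 12,448 − 9,660 = 2,788 kg; Δv = 453×9.80665×ln(4.465) = 4442.4×1.4962 ≈ 6647 m/s.
Stage 2: m₀ = 2,109 kg, m_f = 2,109 − 1,560 = 549 kg; Δv = 435×9.80665×ln(3.842) = 4265.9×1.3459 ≈ 5741 m/s.
Total Δv = 6647 + 5741 = 12388 m/s.

Δv ≈ 12.4 km/s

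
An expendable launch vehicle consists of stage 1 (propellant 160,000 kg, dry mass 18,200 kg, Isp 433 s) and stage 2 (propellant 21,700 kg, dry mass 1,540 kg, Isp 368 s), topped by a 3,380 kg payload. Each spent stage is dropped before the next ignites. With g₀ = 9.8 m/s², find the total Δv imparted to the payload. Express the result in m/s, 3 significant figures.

Δv ≈ 12500 m/s

Ignition mass of stage 1 = 160,000+18,200 + 21,700+1,540 + 3,380 = 204,820 kg.
Stage 1: m₀ = 204,820 kg, m_f = 204,820 − 160,000 = 44,820 kg; Δv = 433×9.8×ln(4.57) = 4243.4×1.5195 ≈ 6448 m/s.
Stage 2: m₀ = 26,620 kg, m_f = 26,620 − 21,700 = 4,920 kg; Δv = 368×9.8×ln(5.411) = 3606.4×1.6884 ≈ 6089 m/s.
Total Δv = 6448 + 6089 = 12537 m/s.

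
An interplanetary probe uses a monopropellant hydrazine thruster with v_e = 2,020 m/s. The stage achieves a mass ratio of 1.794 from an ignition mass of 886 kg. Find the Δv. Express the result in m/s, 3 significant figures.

From the ideal rocket equation, Δv = v_e · ln(1.794) = 2020.0 × 0.5844 ≈ 1180.6 m/s.

Δv ≈ 1180 m/s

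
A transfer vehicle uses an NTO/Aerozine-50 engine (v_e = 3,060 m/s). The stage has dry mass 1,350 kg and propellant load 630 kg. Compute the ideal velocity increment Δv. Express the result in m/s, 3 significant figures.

m₀ = m_dry + m_prop = 1,350 + 630 = 1,980 kg.
Δv = v_e · ln(m₀/m_f) = 3060.0 × ln(1.467) = 3060.0 × 0.3830 ≈ 1172.0 m/s.

Δv ≈ 1170 m/s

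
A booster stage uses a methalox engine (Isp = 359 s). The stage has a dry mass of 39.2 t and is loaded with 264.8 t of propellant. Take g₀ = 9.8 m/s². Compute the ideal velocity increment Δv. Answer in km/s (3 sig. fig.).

Δv ≈ 7.21 km/s

v_e = Isp · g₀ = 359 × 9.8 = 3518.2 m/s.
m₀ = m_dry + m_prop = 39.2 + 264.8 = 304 t.
From the ideal rocket equation, Δv = v_e · ln(m₀/m_f) = 3518.2 × ln(7.755) = 3518.2 × 2.0484 ≈ 7206.5 m/s.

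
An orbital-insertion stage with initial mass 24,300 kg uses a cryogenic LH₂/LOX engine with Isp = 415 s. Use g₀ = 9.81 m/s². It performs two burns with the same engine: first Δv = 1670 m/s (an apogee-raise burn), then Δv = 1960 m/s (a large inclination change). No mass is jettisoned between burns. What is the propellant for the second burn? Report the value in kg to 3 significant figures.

propellant for the second burn ≈ 6160 kg

v_e = Isp · g₀ = 415 × 9.81 = 4071.2 m/s.
After the first burn: m = 24300 × exp(−1670/4071.2) = 24300 × 0.66352 = 16,123.5 kg.
After the second burn: m = 16,123.5 × exp(−1960/4071.2) = 16,123.5 × 0.61790 = 9,962.71 kg.
Second-burn propellant = 16,123.5 − 9,962.71 = 6,160.79 kg.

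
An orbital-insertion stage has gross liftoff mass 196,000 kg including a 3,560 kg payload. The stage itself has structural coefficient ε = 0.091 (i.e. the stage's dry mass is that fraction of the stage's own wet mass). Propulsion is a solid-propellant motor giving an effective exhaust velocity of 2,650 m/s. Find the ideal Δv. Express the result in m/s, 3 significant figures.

Stage wet mass = m₀ − payload = 196,000 − 3,560 = 192,440 kg.
Stage dry mass = ε × stage wet mass = 0.091 × 192,440 = 17,512 kg.
Burnout mass m_f = stage dry + payload = 17,512 + 3,560 = 21,072 kg.
Using Δv = v_e ln(m₀/m_f): Δv = v_e · ln(196,000/21,072) = 2650.0 × ln(9.301) = 2650.0 × 2.2302 ≈ 5910 m/s.

Δv ≈ 5910 m/s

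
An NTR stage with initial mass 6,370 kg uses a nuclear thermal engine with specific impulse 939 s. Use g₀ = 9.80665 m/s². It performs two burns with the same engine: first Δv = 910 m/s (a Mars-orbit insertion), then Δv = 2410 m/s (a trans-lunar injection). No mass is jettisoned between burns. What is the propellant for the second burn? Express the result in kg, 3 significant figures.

propellant for the second burn ≈ 1330 kg

v_e = Isp · g₀ = 939 × 9.80665 = 9208.4 m/s.
After the first burn: m = 6370 × exp(−910/9208.4) = 6370 × 0.90590 = 5,770.58 kg.
After the second burn: m = 5,770.58 × exp(−2410/9208.4) = 5,770.58 × 0.76973 = 4,441.79 kg.
Second-burn propellant = 5,770.58 − 4,441.79 = 1,328.79 kg.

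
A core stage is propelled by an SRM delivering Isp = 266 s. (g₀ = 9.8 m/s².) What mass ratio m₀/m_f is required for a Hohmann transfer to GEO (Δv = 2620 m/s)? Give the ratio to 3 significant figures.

mass ratio ≈ 2.73

v_e = Isp · g₀ = 266 × 9.8 = 2606.8 m/s.
Using Δv = v_e ln(m₀/m_f): m₀/m_f = exp(Δv / v_e) = exp(2620 / 2606.8) = exp(1.0051) = 2.7321.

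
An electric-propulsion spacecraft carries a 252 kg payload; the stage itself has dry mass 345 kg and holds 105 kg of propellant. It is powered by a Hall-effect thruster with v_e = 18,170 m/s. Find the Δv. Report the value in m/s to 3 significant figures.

m₀ = payload + dry + propellant = 252 + 345 + 105 = 702 kg.
m_f = payload + dry = 252 + 345 = 597 kg.
From the ideal rocket equation, Δv = v_e · ln(m₀/m_f) = 18170.0 × ln(1.176) = 18170.0 × 0.1620 ≈ 2943.8 m/s.

Δv ≈ 2940 m/s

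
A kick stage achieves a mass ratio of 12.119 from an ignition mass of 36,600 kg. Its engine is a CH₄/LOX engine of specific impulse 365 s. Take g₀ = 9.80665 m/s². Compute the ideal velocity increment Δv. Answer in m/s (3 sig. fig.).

v_e = Isp · g₀ = 365 × 9.80665 = 3579.4 m/s.
Using Δv = v_e ln(m₀/m_f): Δv = v_e · ln(12.119) = 3579.4 × 2.4948 ≈ 8929.9 m/s.

Δv ≈ 8930 m/s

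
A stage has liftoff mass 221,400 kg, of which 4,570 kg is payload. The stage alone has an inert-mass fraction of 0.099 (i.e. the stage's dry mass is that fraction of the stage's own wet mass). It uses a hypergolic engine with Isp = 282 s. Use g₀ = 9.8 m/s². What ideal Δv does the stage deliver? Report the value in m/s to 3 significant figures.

Δv ≈ 5920 m/s

Stage wet mass = m₀ − payload = 221,400 − 4,570 = 216,830 kg.
Stage dry mass = ε × stage wet mass = 0.099 × 216,830 = 21,466.2 kg.
Burnout mass m_f = stage dry + payload = 21,466.2 + 4,570 = 26,036.2 kg.
v_e = Isp · g₀ = 282 × 9.8 = 2763.6 m/s.
From the ideal rocket equation, Δv = v_e · ln(221,400/26,036.2) = 2763.6 × ln(8.504) = 2763.6 × 2.1405 ≈ 5915 m/s.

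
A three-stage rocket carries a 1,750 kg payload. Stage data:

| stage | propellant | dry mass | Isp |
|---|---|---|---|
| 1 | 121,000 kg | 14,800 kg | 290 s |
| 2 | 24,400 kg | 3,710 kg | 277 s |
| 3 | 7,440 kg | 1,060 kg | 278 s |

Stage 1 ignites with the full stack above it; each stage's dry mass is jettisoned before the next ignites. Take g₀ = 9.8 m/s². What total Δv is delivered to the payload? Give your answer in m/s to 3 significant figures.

Δv ≈ 9640 m/s

Ignition mass of stage 1 = 121,000+14,800 + 24,400+3,710 + 7,440+1,060 + 1,750 = 174,160 kg.
Stage 1: m₀ = 174,160 kg, m_f = 174,160 − 121,000 = 53,160 kg; Δv = 290×9.8×ln(3.276) = 2842.0×1.1867 ≈ 3373 m/s.
Stage 2: m₀ = 38,360 kg, m_f = 38,360 − 24,400 = 13,960 kg; Δv = 277×9.8×ln(2.748) = 2714.6×1.0108 ≈ 2744 m/s.
Stage 3: m₀ = 10,250 kg, m_f = 10,250 − 7,440 = 2,810 kg; Δv = 278×9.8×ln(3.648) = 2724.4×1.2941 ≈ 3526 m/s.
Total Δv = 3373 + 2744 + 3526 = 9643 m/s.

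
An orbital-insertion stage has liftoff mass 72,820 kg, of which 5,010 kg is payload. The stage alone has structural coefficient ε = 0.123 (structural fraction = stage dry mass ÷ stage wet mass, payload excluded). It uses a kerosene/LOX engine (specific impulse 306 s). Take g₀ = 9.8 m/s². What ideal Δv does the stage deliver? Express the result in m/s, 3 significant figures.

Stage wet mass = m₀ − payload = 72,820 − 5,010 = 67,810 kg.
Stage dry mass = ε × stage wet mass = 0.123 × 67,810 = 8,340.63 kg.
Burnout mass m_f = stage dry + payload = 8,340.63 + 5,010 = 13,350.63 kg.
v_e = Isp · g₀ = 306 × 9.8 = 2998.8 m/s.
Δv = v_e · ln(72,820/13,350.63) = 2998.8 × ln(5.454) = 2998.8 × 1.6964 ≈ 5087 m/s.

Δv ≈ 5090 m/s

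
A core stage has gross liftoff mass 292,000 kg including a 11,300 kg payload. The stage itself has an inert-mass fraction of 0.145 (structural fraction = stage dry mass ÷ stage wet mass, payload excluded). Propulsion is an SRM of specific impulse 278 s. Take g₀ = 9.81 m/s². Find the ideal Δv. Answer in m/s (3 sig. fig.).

Δv ≈ 4710 m/s

Stage wet mass = m₀ − payload = 292,000 − 11,300 = 280,700 kg.
Stage dry mass = ε × stage wet mass = 0.145 × 280,700 = 40,701.5 kg.
Burnout mass m_f = stage dry + payload = 40,701.5 + 11,300 = 52,001.5 kg.
v_e = Isp · g₀ = 278 × 9.81 = 2727.2 m/s.
Δv = v_e · ln(292,000/52,001.5) = 2727.2 × ln(5.615) = 2727.2 × 1.7255 ≈ 4706 m/s.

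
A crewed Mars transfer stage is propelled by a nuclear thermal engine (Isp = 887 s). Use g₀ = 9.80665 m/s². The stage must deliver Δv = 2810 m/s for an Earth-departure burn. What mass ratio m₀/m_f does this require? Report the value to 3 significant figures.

mass ratio ≈ 1.38

v_e = Isp · g₀ = 887 × 9.80665 = 8698.5 m/s.
Using Δv = v_e ln(m₀/m_f): m₀/m_f = exp(Δv / v_e) = exp(2810 / 8698.5) = exp(0.3230) = 1.3813.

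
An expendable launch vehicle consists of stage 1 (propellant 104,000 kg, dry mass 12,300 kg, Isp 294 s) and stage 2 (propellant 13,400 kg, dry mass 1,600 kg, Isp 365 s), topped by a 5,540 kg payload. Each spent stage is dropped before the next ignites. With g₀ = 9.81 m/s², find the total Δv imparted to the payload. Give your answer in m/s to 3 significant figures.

Ignition mass of stage 1 = 104,000+12,300 + 13,400+1,600 + 5,540 = 136,840 kg.
Stage 1: m₀ = 136,840 kg, m_f = 136,840 − 104,000 = 32,840 kg; Δv = 294×9.81×ln(4.167) = 2884.1×1.4272 ≈ 4116 m/s.
Stage 2: m₀ = 20,540 kg, m_f = 20,540 − 13,400 = 7,140 kg; Δv = 365×9.81×ln(2.877) = 3580.7×1.0567 ≈ 3784 m/s.
Total Δv = 4116 + 3784 = 7900 m/s.

Δv ≈ 7900 m/s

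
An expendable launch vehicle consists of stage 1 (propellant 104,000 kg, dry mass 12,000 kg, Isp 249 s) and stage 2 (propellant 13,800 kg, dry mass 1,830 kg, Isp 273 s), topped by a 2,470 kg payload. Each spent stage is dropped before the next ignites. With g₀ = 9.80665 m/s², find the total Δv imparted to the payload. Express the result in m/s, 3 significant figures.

Δv ≈ 7500 m/s

Ignition mass of stage 1 = 104,000+12,000 + 13,800+1,830 + 2,470 = 134,100 kg.
Stage 1: m₀ = 134,100 kg, m_f = 134,100 − 104,000 = 30,100 kg; Δv = 249×9.80665×ln(4.455) = 2441.9×1.4941 ≈ 3648 m/s.
Stage 2: m₀ = 18,100 kg, m_f = 18,100 − 13,800 = 4,300 kg; Δv = 273×9.80665×ln(4.209) = 2677.2×1.4373 ≈ 3848 m/s.
Total Δv = 3648 + 3848 = 7496 m/s.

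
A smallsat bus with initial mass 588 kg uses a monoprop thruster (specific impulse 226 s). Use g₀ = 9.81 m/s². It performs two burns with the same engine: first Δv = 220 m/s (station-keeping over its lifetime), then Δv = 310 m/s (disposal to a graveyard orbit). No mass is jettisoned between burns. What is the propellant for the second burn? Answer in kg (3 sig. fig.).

propellant for the second burn ≈ 69.5 kg

v_e = Isp · g₀ = 226 × 9.81 = 2217.1 m/s.
After the first burn: m = 588 × exp(−220/2217.1) = 588 × 0.90553 = 532.452 kg.
After the second burn: m = 532.452 × exp(−310/2217.1) = 532.452 × 0.86951 = 462.972 kg.
Second-burn propellant = 532.452 − 462.972 = 69.48 kg.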